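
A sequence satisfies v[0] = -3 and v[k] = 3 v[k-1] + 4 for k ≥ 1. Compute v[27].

-7625597484989

The fixed point is 4/(1 - 3) = -2, so v[k] + 2 = 3(v[k-1] + 2).
Hence v[k] = -1·3^k - 2.
v[27] = -1·3^{27} - 2 = -1·7625597484987 - 2 = -7625597484989.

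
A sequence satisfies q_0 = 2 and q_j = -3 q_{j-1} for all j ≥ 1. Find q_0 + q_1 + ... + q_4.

q_1 = -3*2 = -6
q_2 = -3*(-6) = 18
q_3 = -3*18 = -54
q_4 = -3*(-54) = 162
Sum = 2 + (-6) + 18 + (-54) + 162 = 122

122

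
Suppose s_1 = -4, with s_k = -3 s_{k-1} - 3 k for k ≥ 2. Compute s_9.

-17640

s_2 = -3(-4) - 6 = 6
s_3 = -3(6) - 9 = -27
s_4 = -3(-27) - 12 = 69
s_5 = -3(69) - 15 = -222
s_6 = -3(-222) - 18 = 648
s_7 = -3(648) - 21 = -1965
s_8 = -3(-1965) - 24 = 5871
s_9 = -3(5871) - 27 = -17640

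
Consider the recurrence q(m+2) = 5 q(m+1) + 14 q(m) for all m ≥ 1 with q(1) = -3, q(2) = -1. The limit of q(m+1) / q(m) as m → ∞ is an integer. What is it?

7

The characteristic equation is r^2 - 5r - 14 = 0, which factors as (r - 7)(r + 2) = 0.
So the roots are 7 and -2. Since |7| > |-2| and the coefficient of 7^m is non-zero, the ratio tends to 7.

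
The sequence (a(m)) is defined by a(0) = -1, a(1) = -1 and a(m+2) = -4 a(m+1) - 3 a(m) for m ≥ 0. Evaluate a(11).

-177145

a(2) = -4*(-1) - 3*(-1) = 7
a(3) = -4*7 - 3*(-1) = -25
a(4) = -4*(-25) - 3*7 = 79
a(5) = -4*79 - 3*(-25) = -241
a(6) = -4*(-241) - 3*79 = 727
a(7) = -4*727 - 3*(-241) = -2185
a(8) = -4*(-2185) - 3*727 = 6559
a(9) = -4*6559 - 3*(-2185) = -19681
a(10) = -4*(-19681) - 3*6559 = 59047
a(11) = -4*59047 - 3*(-19681) = -177145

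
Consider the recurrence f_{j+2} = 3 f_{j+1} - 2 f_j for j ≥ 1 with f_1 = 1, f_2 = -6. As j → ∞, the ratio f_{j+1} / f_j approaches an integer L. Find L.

2

The characteristic equation is r^2 - 3r + 2 = 0, which factors as (r - 2)(r - 1) = 0.
So the roots are 2 and 1. Since |2| > |1| and the coefficient of 2^j is non-zero, the ratio tends to 2.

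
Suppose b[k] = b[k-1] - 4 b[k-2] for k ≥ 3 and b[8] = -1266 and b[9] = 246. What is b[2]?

-6

Rearranging, b[k-2] = (b[k] - b[k-1]) / -4.
b[7] = (246 - (-1266)) / -4 = 1512/-4 = -378
b[6] = (-1266 - (-378)) / -4 = -888/-4 = 222
b[5] = (-378 - 222) / -4 = -600/-4 = 150
b[4] = (222 - 150) / -4 = 72/-4 = -18
b[3] = (150 - (-18)) / -4 = 168/-4 = -42
b[2] = (-18 - (-42)) / -4 = 24/-4 = -6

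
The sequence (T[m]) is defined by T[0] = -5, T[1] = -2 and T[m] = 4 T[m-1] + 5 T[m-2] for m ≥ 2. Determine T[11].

-56966142

T[2] = 4(-2) + 5(-5) = -33
T[3] = 4(-33) + 5(-2) = -142
T[4] = 4(-142) + 5(-33) = -733
T[5] = 4(-733) + 5(-142) = -3642
T[6] = 4(-3642) + 5(-733) = -18233
T[7] = 4(-18233) + 5(-3642) = -91142
T[8] = 4(-91142) + 5(-18233) = -455733
T[9] = 4(-455733) + 5(-91142) = -2278642
T[10] = 4(-2278642) + 5(-455733) = -11393233
T[11] = 4(-11393233) + 5(-2278642) = -56966142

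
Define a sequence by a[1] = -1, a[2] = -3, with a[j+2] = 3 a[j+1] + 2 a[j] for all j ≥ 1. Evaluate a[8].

a[3] = 3(-3) + 2(-1) = -11
a[4] = 3(-11) + 2(-3) = -39
a[5] = 3(-39) + 2(-11) = -139
a[6] = 3(-139) + 2(-39) = -495
a[7] = 3(-495) + 2(-139) = -1763
a[8] = 3(-1763) + 2(-495) = -6279

-6279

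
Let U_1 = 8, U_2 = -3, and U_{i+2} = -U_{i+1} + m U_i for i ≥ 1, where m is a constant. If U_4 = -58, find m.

U_3 = 3 + 8m
U_4 = -3 - 11m
So -3 - 11m = -58, giving m = 5.

5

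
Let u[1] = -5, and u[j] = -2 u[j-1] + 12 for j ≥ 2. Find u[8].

u[2] = -2*(-5) + 12 = 22
u[3] = -2*22 + 12 = -32
u[4] = -2*(-32) + 12 = 76
u[5] = -2*76 + 12 = -140
u[6] = -2*(-140) + 12 = 292
u[7] = -2*292 + 12 = -572
u[8] = -2*(-572) + 12 = 1156

1156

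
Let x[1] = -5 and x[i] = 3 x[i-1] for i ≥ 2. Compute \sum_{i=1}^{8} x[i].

-16400

x[2] = 3*(-5) = -15
x[3] = 3*(-15) = -45
x[4] = 3*(-45) = -135
x[5] = 3*(-135) = -405
x[6] = 3*(-405) = -1215
x[7] = 3*(-1215) = -3645
x[8] = 3*(-3645) = -10935
Sum = (-5) + (-15) + (-45) + (-135) + (-405) + (-1215) + (-3645) + (-10935) = -16400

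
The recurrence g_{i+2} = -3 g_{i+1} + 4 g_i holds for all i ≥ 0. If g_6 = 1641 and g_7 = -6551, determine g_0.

Rearranging, g_{i-2} = (g_i + 3 g_{i-1}) / 4.
g_5 = (-6551 + 3(1641)) / 4 = -1628/4 = -407
g_4 = (1641 + 3(-407)) / 4 = 420/4 = 105
g_3 = (-407 + 3(105)) / 4 = -92/4 = -23
g_2 = (105 + 3(-23)) / 4 = 36/4 = 9
g_1 = (-23 + 3(9)) / 4 = 4/4 = 1
g_0 = (9 + 3(1)) / 4 = 12/4 = 3

3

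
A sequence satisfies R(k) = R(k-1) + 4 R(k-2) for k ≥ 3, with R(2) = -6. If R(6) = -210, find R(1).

-1

Let R(1) = x.
R(3) = -6 + 4x
R(4) = -30 + 4x
R(5) = -54 + 20x
R(6) = -174 + 36x
So -174 + 36x = -210, giving x = -1.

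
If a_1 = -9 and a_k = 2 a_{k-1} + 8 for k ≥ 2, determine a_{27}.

The fixed point is 8/(1 - 2) = -8, so a_k + 8 = 2(a_{k-1} + 8).
Hence a_k = -1·2^{k-1} - 8.
a_{27} = -1·2^{26} - 8 = -1·67108864 - 8 = -67108872.

-67108872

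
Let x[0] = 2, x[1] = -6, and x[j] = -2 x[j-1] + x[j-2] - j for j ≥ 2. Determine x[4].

74

x[2] = -2*(-6) + 2 - 2 = 12
x[3] = -2*12 + (-6) - 3 = -33
x[4] = -2*(-33) + 12 - 4 = 74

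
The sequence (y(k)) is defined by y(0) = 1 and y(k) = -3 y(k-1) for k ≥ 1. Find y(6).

y(1) = -3(1) = -3
y(2) = -3(-3) = 9
y(3) = -3(9) = -27
y(4) = -3(-27) = 81
y(5) = -3(81) = -243
y(6) = -3(-243) = 729

729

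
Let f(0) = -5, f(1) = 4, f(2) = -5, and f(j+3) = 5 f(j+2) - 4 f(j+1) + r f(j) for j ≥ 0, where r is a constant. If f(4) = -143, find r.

-2

f(3) = -41 - 5r
f(4) = -185 - 21r
So -185 - 21r = -143, giving r = -2.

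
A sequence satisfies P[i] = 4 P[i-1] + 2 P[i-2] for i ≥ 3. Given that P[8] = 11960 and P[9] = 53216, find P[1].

6

Rearranging, P[i-2] = (P[i] - 4 P[i-1]) / 2.
P[7] = (53216 - 4·11960) / 2 = 5376/2 = 2688
P[6] = (11960 - 4·2688) / 2 = 1208/2 = 604
P[5] = (2688 - 4·604) / 2 = 272/2 = 136
P[4] = (604 - 4·136) / 2 = 60/2 = 30
P[3] = (136 - 4·30) / 2 = 16/2 = 8
P[2] = (30 - 4·8) / 2 = -2/2 = -1
P[1] = (8 - 4·(-1)) / 2 = 12/2 = 6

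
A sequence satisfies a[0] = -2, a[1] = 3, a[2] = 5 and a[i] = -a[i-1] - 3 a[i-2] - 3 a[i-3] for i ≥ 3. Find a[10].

425

a[3] = -5 - 3*3 - 3*(-2) = -8
a[4] = -(-8) - 3*5 - 3*3 = -16
a[5] = -(-16) - 3*(-8) - 3*5 = 25
a[6] = -25 - 3*(-16) - 3*(-8) = 47
a[7] = -47 - 3*25 - 3*(-16) = -74
a[8] = -(-74) - 3*47 - 3*25 = -142
a[9] = -(-142) - 3*(-74) - 3*47 = 223
a[10] = -223 - 3*(-142) - 3*(-74) = 425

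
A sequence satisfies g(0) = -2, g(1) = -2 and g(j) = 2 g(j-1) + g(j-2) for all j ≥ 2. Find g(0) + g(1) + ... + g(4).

g(2) = 2*(-2) + (-2) = -6
g(3) = 2*(-6) + (-2) = -14
g(4) = 2*(-14) + (-6) = -34
Sum = (-2) + (-2) + (-6) + (-14) + (-34) = -58

-58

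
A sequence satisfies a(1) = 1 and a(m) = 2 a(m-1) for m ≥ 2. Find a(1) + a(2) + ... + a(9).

511

a(2) = 2·1 = 2
a(3) = 2·2 = 4
a(4) = 2·4 = 8
a(5) = 2·8 = 16
a(6) = 2·16 = 32
a(7) = 2·32 = 64
a(8) = 2·64 = 128
a(9) = 2·128 = 256
Sum = 1 + 2 + 4 + 8 + 16 + 32 + 64 + 128 + 256 = 511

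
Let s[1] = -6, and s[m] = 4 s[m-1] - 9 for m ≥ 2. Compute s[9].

s[2] = 4·(-6) - 9 = -33
s[3] = 4·(-33) - 9 = -141
s[4] = 4·(-141) - 9 = -573
s[5] = 4·(-573) - 9 = -2301
s[6] = 4·(-2301) - 9 = -9213
s[7] = 4·(-9213) - 9 = -36861
s[8] = 4·(-36861) - 9 = -147453
s[9] = 4·(-147453) - 9 = -589821

-589821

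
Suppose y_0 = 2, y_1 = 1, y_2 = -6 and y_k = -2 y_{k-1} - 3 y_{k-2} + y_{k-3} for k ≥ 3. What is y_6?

86

y_3 = -2*(-6) - 3*1 + 2 = 11
y_4 = -2*11 - 3*(-6) + 1 = -3
y_5 = -2*(-3) - 3*11 + (-6) = -33
y_6 = -2*(-33) - 3*(-3) + 11 = 86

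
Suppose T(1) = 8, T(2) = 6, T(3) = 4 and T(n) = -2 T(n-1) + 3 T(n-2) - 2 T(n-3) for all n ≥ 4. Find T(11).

T(4) = -2*4 + 3*6 - 2*8 = -6
T(5) = -2*(-6) + 3*4 - 2*6 = 12
T(6) = -2*12 + 3*(-6) - 2*4 = -50
T(7) = -2*(-50) + 3*12 - 2*(-6) = 148
T(8) = -2*148 + 3*(-50) - 2*12 = -470
T(9) = -2*(-470) + 3*148 - 2*(-50) = 1484
T(10) = -2*1484 + 3*(-470) - 2*148 = -4674
T(11) = -2*(-4674) + 3*1484 - 2*(-470) = 14740

14740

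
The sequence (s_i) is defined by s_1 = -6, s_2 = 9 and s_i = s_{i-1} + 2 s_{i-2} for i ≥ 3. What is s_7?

57

s_3 = 9 + 2*(-6) = -3
s_4 = (-3) + 2*9 = 15
s_5 = 15 + 2*(-3) = 9
s_6 = 9 + 2*15 = 39
s_7 = 39 + 2*9 = 57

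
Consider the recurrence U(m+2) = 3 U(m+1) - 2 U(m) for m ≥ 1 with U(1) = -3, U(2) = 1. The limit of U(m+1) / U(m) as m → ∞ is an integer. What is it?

The characteristic equation is r^2 - 3r + 2 = 0, which factors as (r - 2)(r - 1) = 0.
So the roots are 2 and 1. Since |2| > |1| and the coefficient of 2^m is non-zero, the ratio tends to 2.

2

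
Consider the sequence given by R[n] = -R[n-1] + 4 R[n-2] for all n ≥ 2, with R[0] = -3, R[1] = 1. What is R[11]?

42737

R[2] = -1 + 4*(-3) = -13
R[3] = -(-13) + 4*1 = 17
R[4] = -17 + 4*(-13) = -69
R[5] = -(-69) + 4*17 = 137
R[6] = -137 + 4*(-69) = -413
R[7] = -(-413) + 4*137 = 961
R[8] = -961 + 4*(-413) = -2613
R[9] = -(-2613) + 4*961 = 6457
R[10] = -6457 + 4*(-2613) = -16909
R[11] = -(-16909) + 4*6457 = 42737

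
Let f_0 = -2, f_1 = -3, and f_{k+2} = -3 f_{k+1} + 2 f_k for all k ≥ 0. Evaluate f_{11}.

-532413

f_2 = -3(-3) + 2(-2) = 5
f_3 = -3(5) + 2(-3) = -21
f_4 = -3(-21) + 2(5) = 73
f_5 = -3(73) + 2(-21) = -261
f_6 = -3(-261) + 2(73) = 929
f_7 = -3(929) + 2(-261) = -3309
f_8 = -3(-3309) + 2(929) = 11785
f_9 = -3(11785) + 2(-3309) = -41973
f_{10} = -3(-41973) + 2(11785) = 149489
f_{11} = -3(149489) + 2(-41973) = -532413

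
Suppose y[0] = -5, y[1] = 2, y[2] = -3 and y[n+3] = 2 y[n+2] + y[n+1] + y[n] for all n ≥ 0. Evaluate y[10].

y[3] = 2·(-3) + 2 + (-5) = -9
y[4] = 2·(-9) + (-3) + 2 = -19
y[5] = 2·(-19) + (-9) + (-3) = -50
y[6] = 2·(-50) + (-19) + (-9) = -128
y[7] = 2·(-128) + (-50) + (-19) = -325
y[8] = 2·(-325) + (-128) + (-50) = -828
y[9] = 2·(-828) + (-325) + (-128) = -2109
y[10] = 2·(-2109) + (-828) + (-325) = -5371

-5371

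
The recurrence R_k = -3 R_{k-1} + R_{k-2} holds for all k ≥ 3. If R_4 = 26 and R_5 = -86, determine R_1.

Rearranging, R_{k-2} = R_k + 3 R_{k-1}.
R_3 = -86 + 3(26) = -8
R_2 = 26 + 3(-8) = 2
R_1 = -8 + 3(2) = -2

-2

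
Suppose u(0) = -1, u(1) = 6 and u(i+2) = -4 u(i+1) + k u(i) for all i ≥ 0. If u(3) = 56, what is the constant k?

u(2) = -24 - k
u(3) = 96 + 10k
So 96 + 10k = 56, giving k = -4.

-4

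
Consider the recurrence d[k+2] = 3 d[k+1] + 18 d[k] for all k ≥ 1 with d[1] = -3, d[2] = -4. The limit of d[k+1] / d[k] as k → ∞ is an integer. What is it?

The characteristic equation is r^2 - 3r - 18 = 0, which factors as (r - 6)(r + 3) = 0.
So the roots are 6 and -3. Since |6| > |-3| and the coefficient of 6^k is non-zero, the ratio tends to 6.

6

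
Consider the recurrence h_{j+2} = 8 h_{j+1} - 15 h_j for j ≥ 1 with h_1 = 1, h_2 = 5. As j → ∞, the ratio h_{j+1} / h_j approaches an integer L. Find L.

The characteristic equation is r^2 - 8r + 15 = 0, which factors as (r - 5)(r - 3) = 0.
So the roots are 5 and 3. Since |5| > |3| and the coefficient of 5^j is non-zero, the ratio tends to 5.

5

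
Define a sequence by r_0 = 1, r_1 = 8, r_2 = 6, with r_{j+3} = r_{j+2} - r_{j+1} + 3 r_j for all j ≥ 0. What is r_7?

r_3 = 6 - 8 + 3·1 = 1
r_4 = 1 - 6 + 3·8 = 19
r_5 = 19 - 1 + 3·6 = 36
r_6 = 36 - 19 + 3·1 = 20
r_7 = 20 - 36 + 3·19 = 41

41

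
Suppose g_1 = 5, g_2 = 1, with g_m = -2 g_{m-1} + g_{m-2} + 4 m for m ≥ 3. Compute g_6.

-111

g_3 = -2(1) + 5 + 12 = 15
g_4 = -2(15) + 1 + 16 = -13
g_5 = -2(-13) + 15 + 20 = 61
g_6 = -2(61) + (-13) + 24 = -111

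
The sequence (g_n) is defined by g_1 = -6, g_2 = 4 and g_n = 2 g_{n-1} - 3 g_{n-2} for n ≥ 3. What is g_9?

g_3 = 2(4) - 3(-6) = 26
g_4 = 2(26) - 3(4) = 40
g_5 = 2(40) - 3(26) = 2
g_6 = 2(2) - 3(40) = -116
g_7 = 2(-116) - 3(2) = -238
g_8 = 2(-238) - 3(-116) = -128
g_9 = 2(-128) - 3(-238) = 458

458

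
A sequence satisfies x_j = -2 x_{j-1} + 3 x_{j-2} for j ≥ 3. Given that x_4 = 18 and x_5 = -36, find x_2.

6

Rearranging, x_{j-2} = (x_j + 2 x_{j-1}) / 3.
x_3 = (-36 + 2·18) / 3 = 0/3 = 0
x_2 = (18 + 2·0) / 3 = 18/3 = 6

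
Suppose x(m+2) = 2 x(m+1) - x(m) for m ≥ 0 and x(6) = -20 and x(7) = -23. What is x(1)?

-5

Rearranging, x(m-2) = -(x(m) - 2 x(m-1)).
x(5) = -(-23 - 2·(-20)) = -17
x(4) = -(-20 - 2·(-17)) = -14
x(3) = -(-17 - 2·(-14)) = -11
x(2) = -(-14 - 2·(-11)) = -8
x(1) = -(-11 - 2·(-8)) = -5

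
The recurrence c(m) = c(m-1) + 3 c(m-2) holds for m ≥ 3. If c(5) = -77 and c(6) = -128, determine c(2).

Rearranging, c(m-2) = (c(m) - c(m-1)) / 3.
c(4) = (-128 - (-77)) / 3 = -51/3 = -17
c(3) = (-77 - (-17)) / 3 = -60/3 = -20
c(2) = (-17 - (-20)) / 3 = 3/3 = 1

1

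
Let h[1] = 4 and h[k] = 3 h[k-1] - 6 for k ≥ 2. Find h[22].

10460353206

The fixed point is -6/(1 - 3) = 3, so h[k] - 3 = 3(h[k-1] - 3).
Hence h[k] = 1·3^{k-1} + 3.
h[22] = 1·3^{21} + 3 = 1·10460353203 + 3 = 10460353206.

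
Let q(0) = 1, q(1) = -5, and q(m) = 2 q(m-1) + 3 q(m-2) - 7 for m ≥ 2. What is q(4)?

q(2) = 2(-5) + 3(1) - 7 = -14
q(3) = 2(-14) + 3(-5) - 7 = -50
q(4) = 2(-50) + 3(-14) - 7 = -149

-149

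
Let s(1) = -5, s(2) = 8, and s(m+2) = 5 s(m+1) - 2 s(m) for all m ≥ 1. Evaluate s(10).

2113778

s(3) = 5*8 - 2*(-5) = 50
s(4) = 5*50 - 2*8 = 234
s(5) = 5*234 - 2*50 = 1070
s(6) = 5*1070 - 2*234 = 4882
s(7) = 5*4882 - 2*1070 = 22270
s(8) = 5*22270 - 2*4882 = 101586
s(9) = 5*101586 - 2*22270 = 463390
s(10) = 5*463390 - 2*101586 = 2113778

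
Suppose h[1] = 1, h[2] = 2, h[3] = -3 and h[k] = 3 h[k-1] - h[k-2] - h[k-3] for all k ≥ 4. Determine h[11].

h[4] = 3*(-3) - 2 - 1 = -12
h[5] = 3*(-12) - (-3) - 2 = -35
h[6] = 3*(-35) - (-12) - (-3) = -90
h[7] = 3*(-90) - (-35) - (-12) = -223
h[8] = 3*(-223) - (-90) - (-35) = -544
h[9] = 3*(-544) - (-223) - (-90) = -1319
h[10] = 3*(-1319) - (-544) - (-223) = -3190
h[11] = 3*(-3190) - (-1319) - (-544) = -7707

-7707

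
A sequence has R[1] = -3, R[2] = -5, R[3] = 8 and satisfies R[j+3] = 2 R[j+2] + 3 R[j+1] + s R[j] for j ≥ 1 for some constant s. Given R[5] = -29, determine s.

5

R[4] = 1 - 3s
R[5] = 26 - 11s
So 26 - 11s = -29, giving s = 5.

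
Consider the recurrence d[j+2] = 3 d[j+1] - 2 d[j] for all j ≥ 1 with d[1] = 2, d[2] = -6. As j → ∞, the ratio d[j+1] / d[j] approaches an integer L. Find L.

2

The characteristic equation is r^2 - 3r + 2 = 0, which factors as (r - 2)(r - 1) = 0.
So the roots are 2 and 1. Since |2| > |1| and the coefficient of 2^j is non-zero, the ratio tends to 2.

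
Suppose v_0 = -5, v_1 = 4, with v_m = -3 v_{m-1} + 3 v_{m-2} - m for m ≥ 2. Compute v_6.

-5403

v_2 = -3*4 + 3*(-5) - 2 = -29
v_3 = -3*(-29) + 3*4 - 3 = 96
v_4 = -3*96 + 3*(-29) - 4 = -379
v_5 = -3*(-379) + 3*96 - 5 = 1420
v_6 = -3*1420 + 3*(-379) - 6 = -5403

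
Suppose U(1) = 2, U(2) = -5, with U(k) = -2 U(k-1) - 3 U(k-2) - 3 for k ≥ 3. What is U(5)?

-26

U(3) = -2·(-5) - 3·2 - 3 = 1
U(4) = -2·1 - 3·(-5) - 3 = 10
U(5) = -2·10 - 3·1 - 3 = -26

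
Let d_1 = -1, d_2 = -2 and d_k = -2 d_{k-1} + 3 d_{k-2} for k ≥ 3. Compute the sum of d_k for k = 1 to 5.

9

d_3 = -2·(-2) + 3·(-1) = 1
d_4 = -2·1 + 3·(-2) = -8
d_5 = -2·(-8) + 3·1 = 19
Sum = (-1) + (-2) + 1 + (-8) + 19 = 9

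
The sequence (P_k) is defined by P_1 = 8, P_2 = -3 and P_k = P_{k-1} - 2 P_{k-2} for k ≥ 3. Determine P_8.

-101

P_3 = (-3) - 2*8 = -19
P_4 = (-19) - 2*(-3) = -13
P_5 = (-13) - 2*(-19) = 25
P_6 = 25 - 2*(-13) = 51
P_7 = 51 - 2*25 = 1
P_8 = 1 - 2*51 = -101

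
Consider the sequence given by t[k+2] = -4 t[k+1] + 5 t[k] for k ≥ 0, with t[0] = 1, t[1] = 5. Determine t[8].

-260415

t[2] = -4·5 + 5·1 = -15
t[3] = -4·(-15) + 5·5 = 85
t[4] = -4·85 + 5·(-15) = -415
t[5] = -4·(-415) + 5·85 = 2085
t[6] = -4·2085 + 5·(-415) = -10415
t[7] = -4·(-10415) + 5·2085 = 52085
t[8] = -4·52085 + 5·(-10415) = -260415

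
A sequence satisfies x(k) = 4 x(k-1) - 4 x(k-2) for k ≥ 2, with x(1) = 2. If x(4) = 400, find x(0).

-7

Let x(0) = w.
x(2) = 8 - 4w
x(3) = 24 - 16w
x(4) = 64 - 48w
So 64 - 48w = 400, giving w = -7.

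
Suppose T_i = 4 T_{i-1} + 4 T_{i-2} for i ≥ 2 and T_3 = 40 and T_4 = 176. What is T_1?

Rearranging, T_{i-2} = (T_i - 4 T_{i-1}) / 4.
T_2 = (176 - 4(40)) / 4 = 16/4 = 4
T_1 = (40 - 4(4)) / 4 = 24/4 = 6

6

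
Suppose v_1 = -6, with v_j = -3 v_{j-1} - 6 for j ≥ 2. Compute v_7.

-3282

v_2 = -3(-6) - 6 = 12
v_3 = -3(12) - 6 = -42
v_4 = -3(-42) - 6 = 120
v_5 = -3(120) - 6 = -366
v_6 = -3(-366) - 6 = 1092
v_7 = -3(1092) - 6 = -3282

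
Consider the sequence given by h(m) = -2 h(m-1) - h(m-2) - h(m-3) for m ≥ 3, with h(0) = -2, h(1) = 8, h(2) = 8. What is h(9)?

h(3) = -2·8 - 8 - (-2) = -22
h(4) = -2·(-22) - 8 - 8 = 28
h(5) = -2·28 - (-22) - 8 = -42
h(6) = -2·(-42) - 28 - (-22) = 78
h(7) = -2·78 - (-42) - 28 = -142
h(8) = -2·(-142) - 78 - (-42) = 248
h(9) = -2·248 - (-142) - 78 = -432

-432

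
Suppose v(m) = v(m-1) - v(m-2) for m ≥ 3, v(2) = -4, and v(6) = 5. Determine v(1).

Let v(1) = w.
v(3) = -4 - w
v(4) = -w
v(5) = 4
v(6) = 4 + w
So 4 + w = 5, giving w = 1.

1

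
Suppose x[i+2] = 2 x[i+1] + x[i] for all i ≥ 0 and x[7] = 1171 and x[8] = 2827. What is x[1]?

Rearranging, x[i-2] = x[i] - 2 x[i-1].
x[6] = 2827 - 2*1171 = 485
x[5] = 1171 - 2*485 = 201
x[4] = 485 - 2*201 = 83
x[3] = 201 - 2*83 = 35
x[2] = 83 - 2*35 = 13
x[1] = 35 - 2*13 = 9

9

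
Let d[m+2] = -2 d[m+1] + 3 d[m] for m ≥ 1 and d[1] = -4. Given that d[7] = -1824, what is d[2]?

6

Let d[2] = w.
d[3] = -12 - 2w
d[4] = 24 + 7w
d[5] = -84 - 20w
d[6] = 240 + 61w
d[7] = -732 - 182w
So -732 - 182w = -1824, giving w = 6.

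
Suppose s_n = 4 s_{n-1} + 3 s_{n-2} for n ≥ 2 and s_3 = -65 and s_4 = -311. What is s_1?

Rearranging, s_{n-2} = (s_n - 4 s_{n-1}) / 3.
s_2 = (-311 - 4*(-65)) / 3 = -51/3 = -17
s_1 = (-65 - 4*(-17)) / 3 = 3/3 = 1

1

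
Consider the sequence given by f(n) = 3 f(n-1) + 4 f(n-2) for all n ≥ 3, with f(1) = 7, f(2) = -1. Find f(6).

1223

f(3) = 3·(-1) + 4·7 = 25
f(4) = 3·25 + 4·(-1) = 71
f(5) = 3·71 + 4·25 = 313
f(6) = 3·313 + 4·71 = 1223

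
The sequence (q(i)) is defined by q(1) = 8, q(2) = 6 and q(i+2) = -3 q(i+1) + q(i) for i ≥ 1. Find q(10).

q(3) = -3*6 + 8 = -10
q(4) = -3*(-10) + 6 = 36
q(5) = -3*36 + (-10) = -118
q(6) = -3*(-118) + 36 = 390
q(7) = -3*390 + (-118) = -1288
q(8) = -3*(-1288) + 390 = 4254
q(9) = -3*4254 + (-1288) = -14050
q(10) = -3*(-14050) + 4254 = 46404

46404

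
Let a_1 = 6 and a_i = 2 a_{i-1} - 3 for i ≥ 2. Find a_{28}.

The fixed point is -3/(1 - 2) = 3, so a_i - 3 = 2(a_{i-1} - 3).
Hence a_i = 3·2^{i-1} + 3.
a_{28} = 3·2^{27} + 3 = 3·134217728 + 3 = 402653187.

402653187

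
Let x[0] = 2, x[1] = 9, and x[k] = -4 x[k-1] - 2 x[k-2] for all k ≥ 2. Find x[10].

x[2] = -4·9 - 2·2 = -40
x[3] = -4·(-40) - 2·9 = 142
x[4] = -4·142 - 2·(-40) = -488
x[5] = -4·(-488) - 2·142 = 1668
x[6] = -4·1668 - 2·(-488) = -5696
x[7] = -4·(-5696) - 2·1668 = 19448
x[8] = -4·19448 - 2·(-5696) = -66400
x[9] = -4·(-66400) - 2·19448 = 226704
x[10] = -4·226704 - 2·(-66400) = -774016

-774016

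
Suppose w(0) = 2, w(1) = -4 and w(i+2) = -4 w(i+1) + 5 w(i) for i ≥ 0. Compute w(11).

w(2) = -4(-4) + 5(2) = 26
w(3) = -4(26) + 5(-4) = -124
w(4) = -4(-124) + 5(26) = 626
w(5) = -4(626) + 5(-124) = -3124
w(6) = -4(-3124) + 5(626) = 15626
w(7) = -4(15626) + 5(-3124) = -78124
w(8) = -4(-78124) + 5(15626) = 390626
w(9) = -4(390626) + 5(-78124) = -1953124
w(10) = -4(-1953124) + 5(390626) = 9765626
w(11) = -4(9765626) + 5(-1953124) = -48828124

-48828124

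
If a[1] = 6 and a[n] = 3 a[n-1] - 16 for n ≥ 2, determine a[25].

-564859072954

The fixed point is -16/(1 - 3) = 8, so a[n] - 8 = 3(a[n-1] - 8).
Hence a[n] = -2·3^{n-1} + 8.
a[25] = -2·3^{24} + 8 = -2·282429536481 + 8 = -564859072954.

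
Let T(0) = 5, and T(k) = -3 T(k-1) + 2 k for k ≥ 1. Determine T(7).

T(1) = -3(5) + 2 = -13
T(2) = -3(-13) + 4 = 43
T(3) = -3(43) + 6 = -123
T(4) = -3(-123) + 8 = 377
T(5) = -3(377) + 10 = -1121
T(6) = -3(-1121) + 12 = 3375
T(7) = -3(3375) + 14 = -10111

-10111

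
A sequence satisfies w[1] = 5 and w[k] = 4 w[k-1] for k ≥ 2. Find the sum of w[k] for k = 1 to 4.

425

w[2] = 4·5 = 20
w[3] = 4·20 = 80
w[4] = 4·80 = 320
Sum = 5 + 20 + 80 + 320 = 425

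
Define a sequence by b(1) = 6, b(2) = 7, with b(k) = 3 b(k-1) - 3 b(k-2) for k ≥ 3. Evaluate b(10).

b(3) = 3(7) - 3(6) = 3
b(4) = 3(3) - 3(7) = -12
b(5) = 3(-12) - 3(3) = -45
b(6) = 3(-45) - 3(-12) = -99
b(7) = 3(-99) - 3(-45) = -162
b(8) = 3(-162) - 3(-99) = -189
b(9) = 3(-189) - 3(-162) = -81
b(10) = 3(-81) - 3(-189) = 324

324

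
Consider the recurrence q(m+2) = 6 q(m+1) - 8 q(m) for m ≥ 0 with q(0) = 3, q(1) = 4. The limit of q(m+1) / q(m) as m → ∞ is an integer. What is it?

The characteristic equation is r^2 - 6r + 8 = 0, which factors as (r - 4)(r - 2) = 0.
So the roots are 4 and 2. Since |4| > |2| and the coefficient of 4^m is non-zero, the ratio tends to 4.

4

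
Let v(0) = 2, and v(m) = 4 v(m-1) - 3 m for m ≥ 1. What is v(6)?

2738

v(1) = 4*2 - 3 = 5
v(2) = 4*5 - 6 = 14
v(3) = 4*14 - 9 = 47
v(4) = 4*47 - 12 = 176
v(5) = 4*176 - 15 = 689
v(6) = 4*689 - 18 = 2738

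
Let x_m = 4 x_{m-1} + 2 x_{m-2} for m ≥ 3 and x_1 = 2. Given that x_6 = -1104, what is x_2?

-4

Let x_2 = y.
x_3 = 4 + 4y
x_4 = 16 + 18y
x_5 = 72 + 80y
x_6 = 320 + 356y
So 320 + 356y = -1104, giving y = -4.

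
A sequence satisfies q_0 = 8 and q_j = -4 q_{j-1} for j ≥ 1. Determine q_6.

q_1 = -4·8 = -32
q_2 = -4·(-32) = 128
q_3 = -4·128 = -512
q_4 = -4·(-512) = 2048
q_5 = -4·2048 = -8192
q_6 = -4·(-8192) = 32768

32768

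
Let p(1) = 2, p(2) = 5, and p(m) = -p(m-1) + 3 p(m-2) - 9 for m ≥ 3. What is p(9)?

-1160

p(3) = -5 + 3(2) - 9 = -8
p(4) = -(-8) + 3(5) - 9 = 14
p(5) = -14 + 3(-8) - 9 = -47
p(6) = -(-47) + 3(14) - 9 = 80
p(7) = -80 + 3(-47) - 9 = -230
p(8) = -(-230) + 3(80) - 9 = 461
p(9) = -461 + 3(-230) - 9 = -1160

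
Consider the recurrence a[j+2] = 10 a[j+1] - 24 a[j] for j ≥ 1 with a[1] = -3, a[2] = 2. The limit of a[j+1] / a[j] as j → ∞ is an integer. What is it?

The characteristic equation is r^2 - 10r + 24 = 0, which factors as (r - 6)(r - 4) = 0.
So the roots are 6 and 4. Since |6| > |4| and the coefficient of 6^j is non-zero, the ratio tends to 6.

6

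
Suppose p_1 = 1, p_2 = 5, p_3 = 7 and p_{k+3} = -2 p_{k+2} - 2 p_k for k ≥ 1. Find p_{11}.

4456

p_4 = -2(7) - 2(1) = -16
p_5 = -2(-16) - 2(5) = 22
p_6 = -2(22) - 2(7) = -58
p_7 = -2(-58) - 2(-16) = 148
p_8 = -2(148) - 2(22) = -340
p_9 = -2(-340) - 2(-58) = 796
p_{10} = -2(796) - 2(148) = -1888
p_{11} = -2(-1888) - 2(-340) = 4456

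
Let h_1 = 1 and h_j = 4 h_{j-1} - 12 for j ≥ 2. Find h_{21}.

-3298534883324

The fixed point is -12/(1 - 4) = 4, so h_j - 4 = 4(h_{j-1} - 4).
Hence h_j = -3·4^{j-1} + 4.
h_{21} = -3·4^{20} + 4 = -3·1099511627776 + 4 = -3298534883324.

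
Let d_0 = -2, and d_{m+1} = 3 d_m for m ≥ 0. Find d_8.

d_1 = 3·(-2) = -6
d_2 = 3·(-6) = -18
d_3 = 3·(-18) = -54
d_4 = 3·(-54) = -162
d_5 = 3·(-162) = -486
d_6 = 3·(-486) = -1458
d_7 = 3·(-1458) = -4374
d_8 = 3·(-4374) = -13122

-13122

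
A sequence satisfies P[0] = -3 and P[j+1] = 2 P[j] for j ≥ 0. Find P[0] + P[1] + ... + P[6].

P[1] = 2(-3) = -6
P[2] = 2(-6) = -12
P[3] = 2(-12) = -24
P[4] = 2(-24) = -48
P[5] = 2(-48) = -96
P[6] = 2(-96) = -192
Sum = (-3) + (-6) + (-12) + (-24) + (-48) + (-96) + (-192) = -381

-381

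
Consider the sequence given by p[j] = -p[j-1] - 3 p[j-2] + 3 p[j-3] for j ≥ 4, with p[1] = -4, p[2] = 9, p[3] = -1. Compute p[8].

436

p[4] = -(-1) - 3·9 + 3·(-4) = -38
p[5] = -(-38) - 3·(-1) + 3·9 = 68
p[6] = -68 - 3·(-38) + 3·(-1) = 43
p[7] = -43 - 3·68 + 3·(-38) = -361
p[8] = -(-361) - 3·43 + 3·68 = 436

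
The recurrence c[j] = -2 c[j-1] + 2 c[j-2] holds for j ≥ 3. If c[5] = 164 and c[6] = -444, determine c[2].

Rearranging, c[j-2] = (c[j] + 2 c[j-1]) / 2.
c[4] = (-444 + 2(164)) / 2 = -116/2 = -58
c[3] = (164 + 2(-58)) / 2 = 48/2 = 24
c[2] = (-58 + 2(24)) / 2 = -10/2 = -5

-5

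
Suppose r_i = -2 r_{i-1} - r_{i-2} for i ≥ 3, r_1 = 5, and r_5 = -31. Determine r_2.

Let r_2 = y.
r_3 = -5 - 2y
r_4 = 10 + 3y
r_5 = -15 - 4y
So -15 - 4y = -31, giving y = 4.

4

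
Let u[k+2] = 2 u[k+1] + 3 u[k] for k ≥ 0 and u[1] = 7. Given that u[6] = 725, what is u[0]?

Let u[0] = v.
u[2] = 14 + 3v
u[3] = 49 + 6v
u[4] = 140 + 21v
u[5] = 427 + 60v
u[6] = 1274 + 183v
So 1274 + 183v = 725, giving v = -3.

-3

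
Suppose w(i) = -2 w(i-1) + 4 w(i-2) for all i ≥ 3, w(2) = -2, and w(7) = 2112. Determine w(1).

5

Let w(1) = z.
w(3) = 4 + 4z
w(4) = -16 - 8z
w(5) = 48 + 32z
w(6) = -160 - 96z
w(7) = 512 + 320z
So 512 + 320z = 2112, giving z = 5.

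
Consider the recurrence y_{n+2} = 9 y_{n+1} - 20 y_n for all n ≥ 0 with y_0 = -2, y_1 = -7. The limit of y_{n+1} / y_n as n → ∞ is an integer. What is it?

The characteristic equation is r^2 - 9r + 20 = 0, which factors as (r - 5)(r - 4) = 0.
So the roots are 5 and 4. Since |5| > |4| and the coefficient of 5^n is non-zero, the ratio tends to 5.

5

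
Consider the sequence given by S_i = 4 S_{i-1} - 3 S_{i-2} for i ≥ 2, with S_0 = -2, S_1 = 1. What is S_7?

3277

S_2 = 4*1 - 3*(-2) = 10
S_3 = 4*10 - 3*1 = 37
S_4 = 4*37 - 3*10 = 118
S_5 = 4*118 - 3*37 = 361
S_6 = 4*361 - 3*118 = 1090
S_7 = 4*1090 - 3*361 = 3277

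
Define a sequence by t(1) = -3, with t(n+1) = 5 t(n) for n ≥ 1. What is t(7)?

-46875

t(2) = 5*(-3) = -15
t(3) = 5*(-15) = -75
t(4) = 5*(-75) = -375
t(5) = 5*(-375) = -1875
t(6) = 5*(-1875) = -9375
t(7) = 5*(-9375) = -46875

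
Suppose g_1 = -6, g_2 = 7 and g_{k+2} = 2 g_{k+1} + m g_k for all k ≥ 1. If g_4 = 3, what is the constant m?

g_3 = 14 - 6m
g_4 = 28 - 5m
So 28 - 5m = 3, giving m = 5.

5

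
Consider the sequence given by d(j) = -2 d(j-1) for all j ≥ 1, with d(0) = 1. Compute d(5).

-32

d(1) = -2(1) = -2
d(2) = -2(-2) = 4
d(3) = -2(4) = -8
d(4) = -2(-8) = 16
d(5) = -2(16) = -32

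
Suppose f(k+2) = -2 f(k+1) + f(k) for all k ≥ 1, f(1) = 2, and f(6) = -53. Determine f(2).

-1

Let f(2) = w.
f(3) = 2 - 2w
f(4) = -4 + 5w
f(5) = 10 - 12w
f(6) = -24 + 29w
So -24 + 29w = -53, giving w = -1.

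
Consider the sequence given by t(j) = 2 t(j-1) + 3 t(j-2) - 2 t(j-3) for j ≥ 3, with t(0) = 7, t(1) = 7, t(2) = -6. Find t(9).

t(3) = 2(-6) + 3(7) - 2(7) = -5
t(4) = 2(-5) + 3(-6) - 2(7) = -42
t(5) = 2(-42) + 3(-5) - 2(-6) = -87
t(6) = 2(-87) + 3(-42) - 2(-5) = -290
t(7) = 2(-290) + 3(-87) - 2(-42) = -757
t(8) = 2(-757) + 3(-290) - 2(-87) = -2210
t(9) = 2(-2210) + 3(-757) - 2(-290) = -6111

-6111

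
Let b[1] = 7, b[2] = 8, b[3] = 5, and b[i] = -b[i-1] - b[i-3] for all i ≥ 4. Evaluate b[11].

80

b[4] = -5 - 7 = -12
b[5] = -(-12) - 8 = 4
b[6] = -4 - 5 = -9
b[7] = -(-9) - (-12) = 21
b[8] = -21 - 4 = -25
b[9] = -(-25) - (-9) = 34
b[10] = -34 - 21 = -55
b[11] = -(-55) - (-25) = 80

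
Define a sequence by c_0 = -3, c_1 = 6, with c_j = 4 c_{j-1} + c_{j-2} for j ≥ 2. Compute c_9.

519702

c_2 = 4·6 + (-3) = 21
c_3 = 4·21 + 6 = 90
c_4 = 4·90 + 21 = 381
c_5 = 4·381 + 90 = 1614
c_6 = 4·1614 + 381 = 6837
c_7 = 4·6837 + 1614 = 28962
c_8 = 4·28962 + 6837 = 122685
c_9 = 4·122685 + 28962 = 519702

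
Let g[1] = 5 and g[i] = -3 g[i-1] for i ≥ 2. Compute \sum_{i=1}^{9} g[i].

g[2] = -3*5 = -15
g[3] = -3*(-15) = 45
g[4] = -3*45 = -135
g[5] = -3*(-135) = 405
g[6] = -3*405 = -1215
g[7] = -3*(-1215) = 3645
g[8] = -3*3645 = -10935
g[9] = -3*(-10935) = 32805
Sum = 5 + (-15) + 45 + (-135) + 405 + (-1215) + 3645 + (-10935) + 32805 = 24605

24605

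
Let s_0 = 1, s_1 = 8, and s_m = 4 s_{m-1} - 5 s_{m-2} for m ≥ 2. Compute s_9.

-7912

s_2 = 4·8 - 5·1 = 27
s_3 = 4·27 - 5·8 = 68
s_4 = 4·68 - 5·27 = 137
s_5 = 4·137 - 5·68 = 208
s_6 = 4·208 - 5·137 = 147
s_7 = 4·147 - 5·208 = -452
s_8 = 4·(-452) - 5·147 = -2543
s_9 = 4·(-2543) - 5·(-452) = -7912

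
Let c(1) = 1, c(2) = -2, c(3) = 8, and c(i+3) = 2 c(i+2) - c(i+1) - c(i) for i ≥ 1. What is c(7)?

c(4) = 2·8 - (-2) - 1 = 17
c(5) = 2·17 - 8 - (-2) = 28
c(6) = 2·28 - 17 - 8 = 31
c(7) = 2·31 - 28 - 17 = 17

17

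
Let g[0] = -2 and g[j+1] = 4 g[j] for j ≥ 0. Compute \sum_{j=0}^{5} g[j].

-2730

g[1] = 4·(-2) = -8
g[2] = 4·(-8) = -32
g[3] = 4·(-32) = -128
g[4] = 4·(-128) = -512
g[5] = 4·(-512) = -2048
Sum = (-2) + (-8) + (-32) + (-128) + (-512) + (-2048) = -2730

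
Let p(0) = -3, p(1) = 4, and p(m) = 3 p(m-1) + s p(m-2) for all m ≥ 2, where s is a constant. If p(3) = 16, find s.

4

p(2) = 12 - 3s
p(3) = 36 - 5s
So 36 - 5s = 16, giving s = 4.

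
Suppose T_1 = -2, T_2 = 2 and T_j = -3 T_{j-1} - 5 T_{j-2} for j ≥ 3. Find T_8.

T_3 = -3(2) - 5(-2) = 4
T_4 = -3(4) - 5(2) = -22
T_5 = -3(-22) - 5(4) = 46
T_6 = -3(46) - 5(-22) = -28
T_7 = -3(-28) - 5(46) = -146
T_8 = -3(-146) - 5(-28) = 578

578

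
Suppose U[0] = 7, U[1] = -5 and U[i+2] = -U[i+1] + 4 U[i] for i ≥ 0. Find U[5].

U[2] = -(-5) + 4·7 = 33
U[3] = -33 + 4·(-5) = -53
U[4] = -(-53) + 4·33 = 185
U[5] = -185 + 4·(-53) = -397

-397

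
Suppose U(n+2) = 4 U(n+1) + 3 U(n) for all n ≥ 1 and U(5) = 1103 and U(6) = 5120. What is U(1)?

7

Rearranging, U(n-2) = (U(n) - 4 U(n-1)) / 3.
U(4) = (5120 - 4(1103)) / 3 = 708/3 = 236
U(3) = (1103 - 4(236)) / 3 = 159/3 = 53
U(2) = (236 - 4(53)) / 3 = 24/3 = 8
U(1) = (53 - 4(8)) / 3 = 21/3 = 7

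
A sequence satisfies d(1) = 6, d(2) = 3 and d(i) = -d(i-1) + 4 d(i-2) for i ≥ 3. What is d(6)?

-129

d(3) = -3 + 4·6 = 21
d(4) = -21 + 4·3 = -9
d(5) = -(-9) + 4·21 = 93
d(6) = -93 + 4·(-9) = -129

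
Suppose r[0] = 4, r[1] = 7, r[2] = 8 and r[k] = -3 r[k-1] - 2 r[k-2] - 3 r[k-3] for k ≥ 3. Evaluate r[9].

-13892

r[3] = -3(8) - 2(7) - 3(4) = -50
r[4] = -3(-50) - 2(8) - 3(7) = 113
r[5] = -3(113) - 2(-50) - 3(8) = -263
r[6] = -3(-263) - 2(113) - 3(-50) = 713
r[7] = -3(713) - 2(-263) - 3(113) = -1952
r[8] = -3(-1952) - 2(713) - 3(-263) = 5219
r[9] = -3(5219) - 2(-1952) - 3(713) = -13892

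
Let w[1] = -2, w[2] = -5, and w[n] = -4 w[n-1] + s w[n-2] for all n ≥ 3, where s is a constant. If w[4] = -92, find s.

w[3] = 20 - 2s
w[4] = -80 + 3s
So -80 + 3s = -92, giving s = -4.

-4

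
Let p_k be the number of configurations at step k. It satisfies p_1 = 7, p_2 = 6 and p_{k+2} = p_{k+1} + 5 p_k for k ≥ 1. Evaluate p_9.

p_3 = 6 + 5*7 = 41
p_4 = 41 + 5*6 = 71
p_5 = 71 + 5*41 = 276
p_6 = 276 + 5*71 = 631
p_7 = 631 + 5*276 = 2011
p_8 = 2011 + 5*631 = 5166
p_9 = 5166 + 5*2011 = 15221

15221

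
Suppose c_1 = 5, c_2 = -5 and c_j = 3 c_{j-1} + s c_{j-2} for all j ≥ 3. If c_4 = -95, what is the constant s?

c_3 = -15 + 5s
c_4 = -45 + 10s
So -45 + 10s = -95, giving s = -5.

-5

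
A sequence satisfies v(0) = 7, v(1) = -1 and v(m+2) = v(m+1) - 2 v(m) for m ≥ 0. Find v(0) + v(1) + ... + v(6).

47

v(2) = (-1) - 2*7 = -15
v(3) = (-15) - 2*(-1) = -13
v(4) = (-13) - 2*(-15) = 17
v(5) = 17 - 2*(-13) = 43
v(6) = 43 - 2*17 = 9
Sum = 7 + (-1) + (-15) + (-13) + 17 + 43 + 9 = 47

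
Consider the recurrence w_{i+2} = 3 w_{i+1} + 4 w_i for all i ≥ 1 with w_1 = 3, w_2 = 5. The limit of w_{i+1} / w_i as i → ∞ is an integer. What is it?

The characteristic equation is r^2 - 3r - 4 = 0, which factors as (r - 4)(r + 1) = 0.
So the roots are 4 and -1. Since |4| > |-1| and the coefficient of 4^i is non-zero, the ratio tends to 4.

4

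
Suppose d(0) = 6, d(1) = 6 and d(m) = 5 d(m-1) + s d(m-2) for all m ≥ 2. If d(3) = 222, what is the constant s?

2

d(2) = 30 + 6s
d(3) = 150 + 36s
So 150 + 36s = 222, giving s = 2.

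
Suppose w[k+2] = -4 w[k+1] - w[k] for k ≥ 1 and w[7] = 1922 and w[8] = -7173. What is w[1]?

Rearranging, w[k-2] = -(w[k] + 4 w[k-1]).
w[6] = -(-7173 + 4*1922) = -515
w[5] = -(1922 + 4*(-515)) = 138
w[4] = -(-515 + 4*138) = -37
w[3] = -(138 + 4*(-37)) = 10
w[2] = -(-37 + 4*10) = -3
w[1] = -(10 + 4*(-3)) = 2

2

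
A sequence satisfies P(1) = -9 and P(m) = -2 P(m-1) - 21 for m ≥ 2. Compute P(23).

-8388615

The fixed point is -21/(1 + 2) = -7, so P(m) + 7 = -2(P(m-1) + 7).
Hence P(m) = -2·(-2)^{m-1} - 7.
P(23) = -2·(-2)^{22} - 7 = -2·4194304 - 7 = -8388615.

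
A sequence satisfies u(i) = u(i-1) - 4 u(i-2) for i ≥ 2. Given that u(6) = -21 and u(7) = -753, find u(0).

Rearranging, u(i-2) = (u(i) - u(i-1)) / -4.
u(5) = (-753 - (-21)) / -4 = -732/-4 = 183
u(4) = (-21 - 183) / -4 = -204/-4 = 51
u(3) = (183 - 51) / -4 = 132/-4 = -33
u(2) = (51 - (-33)) / -4 = 84/-4 = -21
u(1) = (-33 - (-21)) / -4 = -12/-4 = 3
u(0) = (-21 - 3) / -4 = -24/-4 = 6

6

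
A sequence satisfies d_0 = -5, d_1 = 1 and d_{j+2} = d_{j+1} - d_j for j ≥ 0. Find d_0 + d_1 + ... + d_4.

d_2 = 1 - (-5) = 6
d_3 = 6 - 1 = 5
d_4 = 5 - 6 = -1
Sum = (-5) + 1 + 6 + 5 + (-1) = 6

6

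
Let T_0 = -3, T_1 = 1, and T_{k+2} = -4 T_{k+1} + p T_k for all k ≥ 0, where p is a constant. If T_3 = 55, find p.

3

T_2 = -4 - 3p
T_3 = 16 + 13p
So 16 + 13p = 55, giving p = 3.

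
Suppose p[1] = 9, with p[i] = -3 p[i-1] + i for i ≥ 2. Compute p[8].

p[2] = -3*9 + 2 = -25
p[3] = -3*(-25) + 3 = 78
p[4] = -3*78 + 4 = -230
p[5] = -3*(-230) + 5 = 695
p[6] = -3*695 + 6 = -2079
p[7] = -3*(-2079) + 7 = 6244
p[8] = -3*6244 + 8 = -18724

-18724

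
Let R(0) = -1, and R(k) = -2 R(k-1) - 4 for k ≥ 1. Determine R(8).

84

R(1) = -2*(-1) - 4 = -2
R(2) = -2*(-2) - 4 = 0
R(3) = -2*0 - 4 = -4
R(4) = -2*(-4) - 4 = 4
R(5) = -2*4 - 4 = -12
R(6) = -2*(-12) - 4 = 20
R(7) = -2*20 - 4 = -44
R(8) = -2*(-44) - 4 = 84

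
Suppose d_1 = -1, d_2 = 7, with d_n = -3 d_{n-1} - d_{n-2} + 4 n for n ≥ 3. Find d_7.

-513

d_3 = -3·7 - (-1) + 12 = -8
d_4 = -3·(-8) - 7 + 16 = 33
d_5 = -3·33 - (-8) + 20 = -71
d_6 = -3·(-71) - 33 + 24 = 204
d_7 = -3·204 - (-71) + 28 = -513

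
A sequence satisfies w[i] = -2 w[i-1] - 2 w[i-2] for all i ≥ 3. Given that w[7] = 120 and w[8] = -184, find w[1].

Rearranging, w[i-2] = (w[i] + 2 w[i-1]) / -2.
w[6] = (-184 + 2*120) / -2 = 56/-2 = -28
w[5] = (120 + 2*(-28)) / -2 = 64/-2 = -32
w[4] = (-28 + 2*(-32)) / -2 = -92/-2 = 46
w[3] = (-32 + 2*46) / -2 = 60/-2 = -30
w[2] = (46 + 2*(-30)) / -2 = -14/-2 = 7
w[1] = (-30 + 2*7) / -2 = -16/-2 = 8

8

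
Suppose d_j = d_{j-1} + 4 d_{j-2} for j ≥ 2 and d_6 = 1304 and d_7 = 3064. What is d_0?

9

Rearranging, d_{j-2} = (d_j - d_{j-1}) / 4.
d_5 = (3064 - 1304) / 4 = 1760/4 = 440
d_4 = (1304 - 440) / 4 = 864/4 = 216
d_3 = (440 - 216) / 4 = 224/4 = 56
d_2 = (216 - 56) / 4 = 160/4 = 40
d_1 = (56 - 40) / 4 = 16/4 = 4
d_0 = (40 - 4) / 4 = 36/4 = 9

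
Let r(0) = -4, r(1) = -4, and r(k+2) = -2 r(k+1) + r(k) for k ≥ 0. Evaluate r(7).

-396

r(2) = -2(-4) + (-4) = 4
r(3) = -2(4) + (-4) = -12
r(4) = -2(-12) + 4 = 28
r(5) = -2(28) + (-12) = -68
r(6) = -2(-68) + 28 = 164
r(7) = -2(164) + (-68) = -396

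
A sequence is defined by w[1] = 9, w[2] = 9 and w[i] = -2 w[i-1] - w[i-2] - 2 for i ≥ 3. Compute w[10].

161

w[3] = -2(9) - 9 - 2 = -29
w[4] = -2(-29) - 9 - 2 = 47
w[5] = -2(47) - (-29) - 2 = -67
w[6] = -2(-67) - 47 - 2 = 85
w[7] = -2(85) - (-67) - 2 = -105
w[8] = -2(-105) - 85 - 2 = 123
w[9] = -2(123) - (-105) - 2 = -143
w[10] = -2(-143) - 123 - 2 = 161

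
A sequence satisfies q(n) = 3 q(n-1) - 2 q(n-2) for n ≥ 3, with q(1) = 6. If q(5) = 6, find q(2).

6

Let q(2) = w.
q(3) = -12 + 3w
q(4) = -36 + 7w
q(5) = -84 + 15w
So -84 + 15w = 6, giving w = 6.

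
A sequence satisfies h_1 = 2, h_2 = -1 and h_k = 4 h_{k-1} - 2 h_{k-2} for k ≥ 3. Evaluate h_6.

h_3 = 4*(-1) - 2*2 = -8
h_4 = 4*(-8) - 2*(-1) = -30
h_5 = 4*(-30) - 2*(-8) = -104
h_6 = 4*(-104) - 2*(-30) = -356

-356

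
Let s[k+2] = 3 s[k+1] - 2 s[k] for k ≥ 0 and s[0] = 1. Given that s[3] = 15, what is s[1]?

Let s[1] = v.
s[2] = -2 + 3v
s[3] = -6 + 7v
So -6 + 7v = 15, giving v = 3.

3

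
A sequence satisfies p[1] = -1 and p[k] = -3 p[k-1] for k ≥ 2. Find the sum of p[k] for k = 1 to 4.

p[2] = -3(-1) = 3
p[3] = -3(3) = -9
p[4] = -3(-9) = 27
Sum = (-1) + 3 + (-9) + 27 = 20

20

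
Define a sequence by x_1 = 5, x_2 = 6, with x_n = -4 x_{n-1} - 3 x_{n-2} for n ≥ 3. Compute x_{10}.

108246

x_3 = -4(6) - 3(5) = -39
x_4 = -4(-39) - 3(6) = 138
x_5 = -4(138) - 3(-39) = -435
x_6 = -4(-435) - 3(138) = 1326
x_7 = -4(1326) - 3(-435) = -3999
x_8 = -4(-3999) - 3(1326) = 12018
x_9 = -4(12018) - 3(-3999) = -36075
x_{10} = -4(-36075) - 3(12018) = 108246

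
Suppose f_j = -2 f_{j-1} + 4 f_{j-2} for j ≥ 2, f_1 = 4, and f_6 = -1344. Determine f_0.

Let f_0 = y.
f_2 = -8 + 4y
f_3 = 32 - 8y
f_4 = -96 + 32y
f_5 = 320 - 96y
f_6 = -1024 + 320y
So -1024 + 320y = -1344, giving y = -1.

-1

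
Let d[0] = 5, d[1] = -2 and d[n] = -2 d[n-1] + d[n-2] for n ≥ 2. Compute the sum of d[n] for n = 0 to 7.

d[2] = -2(-2) + 5 = 9
d[3] = -2(9) + (-2) = -20
d[4] = -2(-20) + 9 = 49
d[5] = -2(49) + (-20) = -118
d[6] = -2(-118) + 49 = 285
d[7] = -2(285) + (-118) = -688
Sum = 5 + (-2) + 9 + (-20) + 49 + (-118) + 285 + (-688) = -480

-480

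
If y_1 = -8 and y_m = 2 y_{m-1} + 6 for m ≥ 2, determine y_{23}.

-8388614

The fixed point is 6/(1 - 2) = -6, so y_m + 6 = 2(y_{m-1} + 6).
Hence y_m = -2·2^{m-1} - 6.
y_{23} = -2·2^{22} - 6 = -2·4194304 - 6 = -8388614.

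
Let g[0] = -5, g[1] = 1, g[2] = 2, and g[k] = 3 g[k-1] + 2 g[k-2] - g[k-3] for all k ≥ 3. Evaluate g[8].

g[3] = 3(2) + 2(1) - (-5) = 13
g[4] = 3(13) + 2(2) - 1 = 42
g[5] = 3(42) + 2(13) - 2 = 150
g[6] = 3(150) + 2(42) - 13 = 521
g[7] = 3(521) + 2(150) - 42 = 1821
g[8] = 3(1821) + 2(521) - 150 = 6355

6355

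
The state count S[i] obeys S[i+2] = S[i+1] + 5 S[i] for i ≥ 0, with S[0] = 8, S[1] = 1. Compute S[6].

S[2] = 1 + 5·8 = 41
S[3] = 41 + 5·1 = 46
S[4] = 46 + 5·41 = 251
S[5] = 251 + 5·46 = 481
S[6] = 481 + 5·251 = 1736

1736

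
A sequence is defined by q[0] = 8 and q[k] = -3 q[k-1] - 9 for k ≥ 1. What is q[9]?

-201753

q[1] = -3·8 - 9 = -33
q[2] = -3·(-33) - 9 = 90
q[3] = -3·90 - 9 = -279
q[4] = -3·(-279) - 9 = 828
q[5] = -3·828 - 9 = -2493
q[6] = -3·(-2493) - 9 = 7470
q[7] = -3·7470 - 9 = -22419
q[8] = -3·(-22419) - 9 = 67248
q[9] = -3·67248 - 9 = -201753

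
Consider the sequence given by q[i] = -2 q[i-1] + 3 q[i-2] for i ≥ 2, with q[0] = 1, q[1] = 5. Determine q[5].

245

q[2] = -2(5) + 3(1) = -7
q[3] = -2(-7) + 3(5) = 29
q[4] = -2(29) + 3(-7) = -79
q[5] = -2(-79) + 3(29) = 245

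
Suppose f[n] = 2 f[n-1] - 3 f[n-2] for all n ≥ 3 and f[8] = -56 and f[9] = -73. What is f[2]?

Rearranging, f[n-2] = (f[n] - 2 f[n-1]) / -3.
f[7] = (-73 - 2(-56)) / -3 = 39/-3 = -13
f[6] = (-56 - 2(-13)) / -3 = -30/-3 = 10
f[5] = (-13 - 2(10)) / -3 = -33/-3 = 11
f[4] = (10 - 2(11)) / -3 = -12/-3 = 4
f[3] = (11 - 2(4)) / -3 = 3/-3 = -1
f[2] = (4 - 2(-1)) / -3 = 6/-3 = -2

-2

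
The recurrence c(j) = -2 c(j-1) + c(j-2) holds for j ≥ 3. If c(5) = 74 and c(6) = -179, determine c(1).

Rearranging, c(j-2) = c(j) + 2 c(j-1).
c(4) = -179 + 2·74 = -31
c(3) = 74 + 2·(-31) = 12
c(2) = -31 + 2·12 = -7
c(1) = 12 + 2·(-7) = -2

-2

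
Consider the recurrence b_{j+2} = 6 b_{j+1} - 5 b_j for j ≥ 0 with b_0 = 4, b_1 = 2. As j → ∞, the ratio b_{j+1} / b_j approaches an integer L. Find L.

The characteristic equation is r^2 - 6r + 5 = 0, which factors as (r - 5)(r - 1) = 0.
So the roots are 5 and 1. Since |5| > |1| and the coefficient of 5^j is non-zero, the ratio tends to 5.

5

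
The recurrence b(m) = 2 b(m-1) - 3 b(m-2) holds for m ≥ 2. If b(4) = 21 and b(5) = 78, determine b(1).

Rearranging, b(m-2) = (b(m) - 2 b(m-1)) / -3.
b(3) = (78 - 2(21)) / -3 = 36/-3 = -12
b(2) = (21 - 2(-12)) / -3 = 45/-3 = -15
b(1) = (-12 - 2(-15)) / -3 = 18/-3 = -6

-6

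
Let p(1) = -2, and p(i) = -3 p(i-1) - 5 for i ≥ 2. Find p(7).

-548

p(2) = -3(-2) - 5 = 1
p(3) = -3(1) - 5 = -8
p(4) = -3(-8) - 5 = 19
p(5) = -3(19) - 5 = -62
p(6) = -3(-62) - 5 = 181
p(7) = -3(181) - 5 = -548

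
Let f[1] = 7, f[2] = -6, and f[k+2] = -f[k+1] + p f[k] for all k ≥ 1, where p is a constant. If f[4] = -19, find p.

f[3] = 6 + 7p
f[4] = -6 - 13p
So -6 - 13p = -19, giving p = 1.

1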